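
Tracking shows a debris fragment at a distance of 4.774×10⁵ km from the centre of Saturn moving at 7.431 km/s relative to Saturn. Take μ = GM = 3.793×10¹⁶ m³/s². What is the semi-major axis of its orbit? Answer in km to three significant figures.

a ≈ 3.66×10⁵ km

r = 4.774×10⁸ m.
Specific orbital energy ε = v²/2 − μ/r = (7431)²/2 − 3.793×10¹⁶/4.774×10⁸ = -5.184×10⁷ J/kg.
Since ε = −μ/(2a), a = −μ/(2ε) = 3.658×10⁸ m = 3.6583×10⁵ km.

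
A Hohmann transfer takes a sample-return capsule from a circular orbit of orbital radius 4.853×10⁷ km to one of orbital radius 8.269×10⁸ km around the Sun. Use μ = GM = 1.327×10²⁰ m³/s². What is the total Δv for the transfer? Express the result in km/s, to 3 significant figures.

Δv_total ≈ 28.0 km/s

r₁ = 4.853×10⁷ km = 4.853×10¹⁰ m.
r₂ = 8.269×10⁸ km = 8.269×10¹¹ m.
Transfer ellipse a_t = (r₁ + r₂)/2 = 4.377×10¹¹ m.
At r₁: circular v_c1 = √(μ/r₁) = 52290 m/s; transfer-perihelion v_p = √[μ(2/r₁ − 1/a_t)] = 71870 m/s.
Δv₁ = v_p − v_c1 = 19580 m/s.
At r₂: circular v_c2 = √(μ/r₂) = 12670 m/s; transfer-aphelion v_a = √[μ(2/r₂ − 1/a_t)] = 4218 m/s.
Δv₂ = v_c2 − v_a = 8450 m/s.
Total Δv = Δv₁ + Δv₂ = 28030 m/s = 28.03 km/s.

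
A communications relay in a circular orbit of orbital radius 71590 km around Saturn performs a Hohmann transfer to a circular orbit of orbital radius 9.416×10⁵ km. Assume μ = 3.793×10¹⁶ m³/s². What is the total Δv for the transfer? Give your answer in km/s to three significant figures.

Δv_total ≈ 12.3 km/s

r₁ = 71590 km = 7.159×10⁷ m.
r₂ = 9.416×10⁵ km = 9.416×10⁸ m.
Transfer ellipse a_t = (r₁ + r₂)/2 = 5.066×10⁸ m.
At r₁: circular v_c1 = √(μ/r₁) = 23020 m/s; transfer-perikrone v_p = √[μ(2/r₁ − 1/a_t)] = 31380 m/s.
Δv₁ = v_p − v_c1 = 8363 m/s.
At r₂: circular v_c2 = √(μ/r₂) = 6347 m/s; transfer-apokrone v_a = √[μ(2/r₂ − 1/a_t)] = 2386 m/s.
Δv₂ = v_c2 − v_a = 3961 m/s.
Total Δv = Δv₁ + Δv₂ = 12320 m/s = 12.32 km/s.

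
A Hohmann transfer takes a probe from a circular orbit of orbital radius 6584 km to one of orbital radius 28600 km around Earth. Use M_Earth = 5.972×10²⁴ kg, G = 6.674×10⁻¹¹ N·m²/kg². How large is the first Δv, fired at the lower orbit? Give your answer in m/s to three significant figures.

μ = GM = 6.674×10⁻¹¹ × 5.972×10²⁴ = 3.986×10¹⁴ m³/s².
r₁ = 6584 km = 6.584×10⁶ m.
r₂ = 28600 km = 2.860×10⁷ m.
Transfer ellipse a_t = (r₁ + r₂)/2 = 1.759×10⁷ m.
At r₁: circular v_c1 = √(μ/r₁) = 7781 m/s; transfer-perigee v_p = √[μ(2/r₁ − 1/a_t)] = 9920 m/s.
Δv₁ = v_p − v_c1 = 2140 m/s.

Δv ≈ 2140 m/s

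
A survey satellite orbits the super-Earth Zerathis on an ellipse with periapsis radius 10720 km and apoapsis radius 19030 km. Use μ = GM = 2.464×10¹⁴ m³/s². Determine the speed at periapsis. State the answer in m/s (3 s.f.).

v ≈ 5420 m/s

Semi-major axis a = (r_p + r_a)/2 = 14875 km = 1.488×10⁷ m.
Vis-viva: v² = μ(2/r − 1/a) = 2.464×10¹⁴ × (1.866×10⁻⁷ − 6.723×10⁻⁸) = 2.941×10⁷ m²/s².
v = 5423 m/s.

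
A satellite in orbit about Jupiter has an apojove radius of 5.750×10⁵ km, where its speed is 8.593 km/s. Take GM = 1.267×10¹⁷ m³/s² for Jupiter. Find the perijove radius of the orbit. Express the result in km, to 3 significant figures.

perijove radius ≈ 1.16×10⁵ km

r_a = 5.750×10⁸ m.
Specific energy ε = v²/2 − μ/r = -1.834×10⁸ J/kg, so a = −μ/(2ε) = 3.454×10⁸ m.
The apsides satisfy r_p + r_a = 2a, so the perijove radius is 2a − r_a = 1.157×10⁸ m = 1.1573×10⁵ km.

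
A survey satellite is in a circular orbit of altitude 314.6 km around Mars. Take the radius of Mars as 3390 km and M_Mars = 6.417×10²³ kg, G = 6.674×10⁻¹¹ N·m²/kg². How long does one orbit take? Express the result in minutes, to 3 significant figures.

T ≈ 114 minutes

μ = GM = 6.674×10⁻¹¹ × 6.417×10²³ = 4.283×10¹³ m³/s².
r = 3390 + 314.6 = 3704.6 km = 3.7046×10⁶ m.
Kepler's third law: T = 2π√(r³/μ) = 2π√((3.705×10⁶)³ / 4.283×10¹³).
r³/μ = 1.187×10⁶ s², so T = 2π × 1.090×10³ = 6.846×10³ s.
Converting: 6.846×10³ s ÷ 60.00 = 114.1 minutes.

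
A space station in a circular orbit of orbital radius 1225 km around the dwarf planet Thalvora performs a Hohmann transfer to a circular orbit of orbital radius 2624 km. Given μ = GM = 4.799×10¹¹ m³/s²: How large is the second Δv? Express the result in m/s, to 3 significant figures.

Δv ≈ 86.5 m/s

r₁ = 1225 km = 1.225×10⁶ m.
r₂ = 2624 km = 2.624×10⁶ m.
Transfer ellipse a_t = (r₁ + r₂)/2 = 1.924×10⁶ m.
At r₁: circular v_c1 = √(μ/r₁) = 625.9 m/s; transfer-periapsis v_p = √[μ(2/r₁ − 1/a_t)] = 730.9 m/s.
At r₂: circular v_c2 = √(μ/r₂) = 427.7 m/s; transfer-apoapsis v_a = √[μ(2/r₂ − 1/a_t)] = 341.2 m/s.
Δv₂ = v_c2 − v_a = 86.46 m/s.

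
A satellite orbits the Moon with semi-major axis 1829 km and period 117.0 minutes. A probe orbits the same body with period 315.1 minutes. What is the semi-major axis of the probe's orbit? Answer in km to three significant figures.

a₂ ≈ 3540 km

Kepler's third law: a³ ∝ T², so a₂ = a₁ (T₂/T₁)^(2/3).
T₂/T₁ = 2.693, (T₂/T₁)^(2/3) = 1.936.
a₂ = 1829 × 1.936 = 3540 km.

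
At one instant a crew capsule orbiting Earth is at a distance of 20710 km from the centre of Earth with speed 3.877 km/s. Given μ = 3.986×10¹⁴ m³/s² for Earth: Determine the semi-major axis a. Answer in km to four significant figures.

r = 2.071×10⁷ m.
Vis-viva rearranged: 1/a = 2/r − v²/μ = 9.657×10⁻⁸ − 3.771×10⁻⁸ = 5.886×10⁻⁸ m⁻¹.
a = 1.699×10⁷ m = 16989 km.

a ≈ 16990 km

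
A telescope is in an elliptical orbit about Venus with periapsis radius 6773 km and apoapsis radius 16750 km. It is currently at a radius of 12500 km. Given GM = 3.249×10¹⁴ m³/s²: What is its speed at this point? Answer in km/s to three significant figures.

v ≈ 4.94 km/s

Semi-major axis a = (r_p + r_a)/2 = 11762 km = 1.176×10⁷ m.
Vis-viva: v² = μ(2/r − 1/a) = 3.249×10¹⁴ × (1.600×10⁻⁷ − 8.502×10⁻⁸) = 2.436×10⁷ m²/s².
v = 4936 m/s = 4.936 km/s.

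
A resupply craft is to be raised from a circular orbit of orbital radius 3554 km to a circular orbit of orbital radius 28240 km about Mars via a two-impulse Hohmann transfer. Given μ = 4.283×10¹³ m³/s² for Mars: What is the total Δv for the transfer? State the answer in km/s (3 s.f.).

Δv_total ≈ 1.80 km/s

r₁ = 3554 km = 3.554×10⁶ m.
r₂ = 28240 km = 2.824×10⁷ m.
Transfer ellipse a_t = (r₁ + r₂)/2 = 1.590×10⁷ m.
At r₁: circular v_c1 = √(μ/r₁) = 3471 m/s; transfer-periapsis v_p = √[μ(2/r₁ − 1/a_t)] = 4627 m/s.
Δv₁ = v_p − v_c1 = 1155 m/s.
At r₂: circular v_c2 = √(μ/r₂) = 1232 m/s; transfer-apoapsis v_a = √[μ(2/r₂ − 1/a_t)] = 582.3 m/s.
Δv₂ = v_c2 − v_a = 649.2 m/s.
Total Δv = Δv₁ + Δv₂ = 1805 m/s = 1.805 km/s.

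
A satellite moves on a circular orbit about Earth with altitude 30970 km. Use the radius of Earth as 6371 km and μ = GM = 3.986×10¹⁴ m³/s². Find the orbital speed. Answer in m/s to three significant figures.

r = 6371 + 30970 = 37341 km = 3.7341×10⁷ m.
For a circular orbit v = √(μ/r) = √(3.986×10¹⁴ / 3.734×10⁷) = √(1.067×10⁷) = 3267 m/s.

v ≈ 3270 m/s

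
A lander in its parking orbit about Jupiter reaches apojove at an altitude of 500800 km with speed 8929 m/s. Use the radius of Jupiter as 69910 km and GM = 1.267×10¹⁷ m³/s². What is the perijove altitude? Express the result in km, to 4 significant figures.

r_a = 69910 + 500800 = 5.7071×10⁵ km = 5.707×10⁸ m.
Specific energy ε = v²/2 − μ/r = -1.821×10⁸ J/kg, so a = −μ/(2ε) = 3.478×10⁸ m.
The apsides satisfy r_p + r_a = 2a, so the perijove radius is 2a − r_a = 1.249×10⁸ m = 1.2491×10⁵ km.
Perijove altitude = 1.2491×10⁵ − 69910 = 54996 km.

perijove altitude ≈ 55000 km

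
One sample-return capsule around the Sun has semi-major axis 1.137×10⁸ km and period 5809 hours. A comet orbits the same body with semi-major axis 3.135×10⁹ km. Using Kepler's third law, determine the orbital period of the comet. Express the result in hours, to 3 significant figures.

T₂ ≈ 8.41×10⁵ hours

Kepler's third law: T² ∝ a³, so T₂ = T₁ (a₂/a₁)^(3/2).
a₂/a₁ = 27.57, (a₂/a₁)^(3/2) = 144.8.
T₂ = 5809 × 144.8 = 8.410×10⁵ hours.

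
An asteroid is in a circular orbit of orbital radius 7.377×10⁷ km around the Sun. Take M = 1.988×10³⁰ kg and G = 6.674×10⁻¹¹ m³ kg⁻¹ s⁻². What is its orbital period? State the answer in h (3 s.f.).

T ≈ 3040 h

μ = GM = 6.674×10⁻¹¹ × 1.988×10³⁰ = 1.327×10²⁰ m³/s².
r = 7.377×10⁷ km = 7.377×10¹⁰ m.
Kepler's third law: T = 2π√(r³/μ) = 2π√((7.377×10¹⁰)³ / 1.327×10²⁰).
r³/μ = 3.026×10¹² s², so T = 2π × 1.739×10⁶ = 1.093×10⁷ s.
Converting: 1.093×10⁷ s ÷ 3600 = 3036 h.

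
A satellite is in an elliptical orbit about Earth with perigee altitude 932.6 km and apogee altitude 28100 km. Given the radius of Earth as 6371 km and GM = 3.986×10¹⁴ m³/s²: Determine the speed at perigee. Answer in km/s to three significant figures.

v ≈ 9.49 km/s

r_p = 6371 + 932.6 = 7303.6 km = 7.3036×10⁶ m.
r_a = 6371 + 28100 = 34471 km = 3.4471×10⁷ m.
Semi-major axis a = (r_p + r_a)/2 = 20887 km = 2.089×10⁷ m.
Vis-viva: v² = μ(2/r − 1/a) = 3.986×10¹⁴ × (2.738×10⁻⁷ − 4.788×10⁻⁸) = 9.007×10⁷ m²/s².
v = 9490 m/s = 9.490 km/s.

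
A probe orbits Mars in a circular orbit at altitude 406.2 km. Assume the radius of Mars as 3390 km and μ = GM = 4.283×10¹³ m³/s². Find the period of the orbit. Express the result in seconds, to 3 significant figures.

r = 3390 + 406.2 = 3796.2 km = 3.7962×10⁶ m.
Kepler's third law: T = 2π√(r³/μ) = 2π√((3.796×10⁶)³ / 4.283×10¹³).
r³/μ = 1.277×10⁶ s², so T = 2π × 1.130×10³ = 7.101×10³ s.

T ≈ 7100 seconds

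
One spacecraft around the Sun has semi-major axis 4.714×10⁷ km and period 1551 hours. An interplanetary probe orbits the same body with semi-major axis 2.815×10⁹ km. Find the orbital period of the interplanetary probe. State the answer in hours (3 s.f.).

T₂ ≈ 7.16×10⁵ hours

Kepler's third law: T² ∝ a³, so T₂ = T₁ (a₂/a₁)^(3/2).
a₂/a₁ = 59.72, (a₂/a₁)^(3/2) = 461.5.
T₂ = 1551 × 461.5 = 7.157×10⁵ hours.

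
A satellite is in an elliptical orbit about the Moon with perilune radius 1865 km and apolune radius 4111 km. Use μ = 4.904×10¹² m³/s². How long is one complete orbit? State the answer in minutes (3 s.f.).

T ≈ 244 minutes

Semi-major axis a = (r_p + r_a)/2 = (1865.0 + 4111.0)/2 = 2988.0 km = 2.988×10⁶ m.
By Kepler's third law T = 2π√(a³/μ) = 2π × 2.332×10³ = 1.465×10⁴ s.
= 244.2 minutes.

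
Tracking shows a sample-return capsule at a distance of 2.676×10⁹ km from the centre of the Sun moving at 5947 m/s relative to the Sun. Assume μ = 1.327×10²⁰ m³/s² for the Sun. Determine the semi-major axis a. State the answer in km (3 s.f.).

a ≈ 2.08×10⁹ km

r = 2.676×10¹² m.
Specific orbital energy ε = v²/2 − μ/r = (5947)²/2 − 1.327×10²⁰/2.676×10¹² = -3.191×10⁷ J/kg.
Since ε = −μ/(2a), a = −μ/(2ε) = 2.080×10¹² m = 2.0796×10⁹ km.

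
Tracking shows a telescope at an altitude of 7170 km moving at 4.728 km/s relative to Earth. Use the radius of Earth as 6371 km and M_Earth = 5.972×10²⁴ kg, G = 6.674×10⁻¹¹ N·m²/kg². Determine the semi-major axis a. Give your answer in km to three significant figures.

μ = GM = 6.674×10⁻¹¹ × 5.972×10²⁴ = 3.986×10¹⁴ m³/s².
r = 6371 + 7170 = 13541 km = 1.354×10⁷ m.
Vis-viva rearranged: 1/a = 2/r − v²/μ = 1.477×10⁻⁷ − 5.609×10⁻⁸ = 9.161×10⁻⁸ m⁻¹.
a = 1.092×10⁷ m = 10915 km.

a ≈ 10900 km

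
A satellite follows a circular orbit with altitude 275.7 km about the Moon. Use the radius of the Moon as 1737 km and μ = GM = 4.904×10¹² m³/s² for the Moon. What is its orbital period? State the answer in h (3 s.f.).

r = 1737 + 275.7 = 2012.7 km = 2.0127×10⁶ m.
Kepler's third law: T = 2π√(r³/μ) = 2π√((2.013×10⁶)³ / 4.904×10¹²).
r³/μ = 1.663×10⁶ s², so T = 2π × 1.289×10³ = 8.102×10³ s.
Converting: 8.102×10³ s ÷ 3600 = 2.250 h.

T ≈ 2.25 h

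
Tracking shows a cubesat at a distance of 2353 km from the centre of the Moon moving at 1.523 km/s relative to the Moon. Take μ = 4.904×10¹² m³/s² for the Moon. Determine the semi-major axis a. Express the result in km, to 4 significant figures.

a ≈ 2653 km

r = 2.353×10⁶ m.
Specific orbital energy ε = v²/2 − μ/r = (1523)²/2 − 4.904×10¹²/2.353×10⁶ = -9.244×10⁵ J/kg.
Since ε = −μ/(2a), a = −μ/(2ε) = 2.653×10⁶ m = 2652.6 km.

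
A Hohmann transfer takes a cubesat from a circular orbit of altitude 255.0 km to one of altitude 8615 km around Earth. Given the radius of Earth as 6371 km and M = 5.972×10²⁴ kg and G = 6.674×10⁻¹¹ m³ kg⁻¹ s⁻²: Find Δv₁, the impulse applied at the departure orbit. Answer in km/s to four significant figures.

μ = GM = 6.674×10⁻¹¹ × 5.972×10²⁴ = 3.986×10¹⁴ m³/s².
r₁ = 6371 + 255.0 = 6626.0 km = 6.6260×10⁶ m.
r₂ = 6371 + 8615 = 14986 km = 1.4986×10⁷ m.
Transfer ellipse a_t = (r₁ + r₂)/2 = 1.081×10⁷ m.
At r₁: circular v_c1 = √(μ/r₁) = 7756 m/s; transfer-perigee v_p = √[μ(2/r₁ − 1/a_t)] = 9134 m/s.
Δv₁ = v_p − v_c1 = 1378 m/s.
= 1.378 km/s.

Δv ≈ 1.378 km/s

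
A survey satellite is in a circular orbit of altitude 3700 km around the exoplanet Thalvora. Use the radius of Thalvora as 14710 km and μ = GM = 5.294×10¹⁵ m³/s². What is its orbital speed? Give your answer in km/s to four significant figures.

v ≈ 16.96 km/s

r = 14710 + 3700 = 18410 km = 1.8410×10⁷ m.
For a circular orbit v = √(μ/r) = √(5.294×10¹⁵ / 1.841×10⁷) = √(2.876×10⁸) = 16960 m/s.
That is 16.96 km/s.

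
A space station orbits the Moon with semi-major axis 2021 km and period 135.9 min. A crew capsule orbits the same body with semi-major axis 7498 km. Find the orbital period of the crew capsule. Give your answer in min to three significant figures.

T₂ ≈ 971 min

Kepler's third law: T² ∝ a³, so T₂ = T₁ (a₂/a₁)^(3/2).
a₂/a₁ = 3.710, (a₂/a₁)^(3/2) = 7.146.
T₂ = 135.9 × 7.146 = 971.2 min.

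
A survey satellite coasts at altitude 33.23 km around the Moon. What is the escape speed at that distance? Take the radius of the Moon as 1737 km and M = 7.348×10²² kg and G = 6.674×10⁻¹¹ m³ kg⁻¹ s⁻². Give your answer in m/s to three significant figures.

v_esc ≈ 2350 m/s

μ = GM = 6.674×10⁻¹¹ × 7.348×10²² = 4.904×10¹² m³/s².
r = 1737 + 33.23 = 1770.2 km = 1.7702×10⁶ m.
Escape speed v_esc = √(2μ/r) = √(2 × 4.904×10¹² / 1.770×10⁶) = √(5.541×10⁶) = 2354 m/s.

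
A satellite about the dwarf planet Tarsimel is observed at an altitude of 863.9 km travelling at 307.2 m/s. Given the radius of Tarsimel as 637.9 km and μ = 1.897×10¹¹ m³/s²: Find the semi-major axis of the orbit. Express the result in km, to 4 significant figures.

a ≈ 1199 km

r = 637.9 + 863.9 = 1501.8 km = 1.502×10⁶ m.
Specific orbital energy ε = v²/2 − μ/r = (307.2)²/2 − 1.897×10¹¹/1.502×10⁶ = -7.913×10⁴ J/kg.
Since ε = −μ/(2a), a = −μ/(2ε) = 1.199×10⁶ m = 1198.7 km.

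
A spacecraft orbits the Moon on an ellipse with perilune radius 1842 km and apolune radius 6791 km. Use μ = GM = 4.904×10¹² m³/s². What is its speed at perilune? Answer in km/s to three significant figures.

v ≈ 2.05 km/s

Semi-major axis a = (r_p + r_a)/2 = 4316.5 km = 4.316×10⁶ m.
Vis-viva: v² = μ(2/r − 1/a) = 4.904×10¹² × (1.086×10⁻⁶ − 2.317×10⁻⁷) = 4.189×10⁶ m²/s².
v = 2047 m/s = 2.047 km/s.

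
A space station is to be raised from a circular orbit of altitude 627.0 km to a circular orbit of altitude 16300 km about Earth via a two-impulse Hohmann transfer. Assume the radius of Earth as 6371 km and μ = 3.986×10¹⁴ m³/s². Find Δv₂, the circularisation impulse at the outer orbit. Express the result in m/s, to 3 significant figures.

Δv ≈ 1310 m/s

r₁ = 6371 + 627.0 = 6998.0 km = 6.9980×10⁶ m.
r₂ = 6371 + 16300 = 22671 km = 2.2671×10⁷ m.
Transfer ellipse a_t = (r₁ + r₂)/2 = 1.483×10⁷ m.
At r₁: circular v_c1 = √(μ/r₁) = 7547 m/s; transfer-perigee v_p = √[μ(2/r₁ − 1/a_t)] = 9330 m/s.
At r₂: circular v_c2 = √(μ/r₂) = 4193 m/s; transfer-apogee v_a = √[μ(2/r₂ − 1/a_t)] = 2880 m/s.
Δv₂ = v_c2 − v_a = 1313 m/s.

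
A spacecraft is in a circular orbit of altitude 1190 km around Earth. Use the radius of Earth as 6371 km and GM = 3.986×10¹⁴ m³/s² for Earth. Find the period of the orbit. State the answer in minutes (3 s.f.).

T ≈ 109 minutes

r = 6371 + 1190 = 7561.0 km = 7.5610×10⁶ m.
Kepler's third law: T = 2π√(r³/μ) = 2π√((7.561×10⁶)³ / 3.986×10¹⁴).
r³/μ = 1.084×10⁶ s², so T = 2π × 1.041×10³ = 6.543×10³ s.
Converting: 6.543×10³ s ÷ 60.00 = 109.1 minutes.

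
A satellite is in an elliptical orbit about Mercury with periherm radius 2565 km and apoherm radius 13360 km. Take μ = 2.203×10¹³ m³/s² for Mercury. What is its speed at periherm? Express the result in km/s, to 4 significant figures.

v ≈ 3.796 km/s

Semi-major axis a = (r_p + r_a)/2 = 7962.5 km = 7.962×10⁶ m.
Vis-viva: v² = μ(2/r − 1/a) = 2.203×10¹³ × (7.797×10⁻⁷ − 1.256×10⁻⁷) = 1.441×10⁷ m²/s².
v = 3796 m/s = 3.796 km/s.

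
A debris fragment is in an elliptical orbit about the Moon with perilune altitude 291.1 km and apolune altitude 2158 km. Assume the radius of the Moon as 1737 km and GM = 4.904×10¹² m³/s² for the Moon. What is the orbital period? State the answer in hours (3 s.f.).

T ≈ 4.02 hours

r_p = 1737 + 291.1 = 2028.1 km = 2.0281×10⁶ m.
r_a = 1737 + 2158 = 3895.0 km = 3.8950×10⁶ m.
Semi-major axis a = (r_p + r_a)/2 = (2028.1 + 3895.0)/2 = 2961.6 km = 2.962×10⁶ m.
By Kepler's third law T = 2π√(a³/μ) = 2π × 2.301×10³ = 1.446×10⁴ s.
= 4.017 hours.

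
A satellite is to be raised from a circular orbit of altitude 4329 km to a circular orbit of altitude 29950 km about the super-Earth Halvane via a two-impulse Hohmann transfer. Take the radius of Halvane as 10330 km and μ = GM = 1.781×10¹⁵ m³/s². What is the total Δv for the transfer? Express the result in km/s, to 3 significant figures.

Δv_total ≈ 4.12 km/s

r₁ = 10330 + 4329 = 14659 km = 1.4659×10⁷ m.
r₂ = 10330 + 29950 = 40280 km = 4.0280×10⁷ m.
Transfer ellipse a_t = (r₁ + r₂)/2 = 2.747×10⁷ m.
At r₁: circular v_c1 = √(μ/r₁) = 11020 m/s; transfer-periapsis v_p = √[μ(2/r₁ − 1/a_t)] = 13350 m/s.
Δv₁ = v_p − v_c1 = 2325 m/s.
At r₂: circular v_c2 = √(μ/r₂) = 6649 m/s; transfer-apoapsis v_a = √[μ(2/r₂ − 1/a_t)] = 4858 m/s.
Δv₂ = v_c2 − v_a = 1792 m/s.
Total Δv = Δv₁ + Δv₂ = 4117 m/s = 4.117 km/s.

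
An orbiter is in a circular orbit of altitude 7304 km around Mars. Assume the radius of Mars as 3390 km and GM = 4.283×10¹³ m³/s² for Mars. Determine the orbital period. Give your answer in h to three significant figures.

T ≈ 9.33 h

r = 3390 + 7304 = 10694 km = 1.0694×10⁷ m.
Kepler's third law: T = 2π√(r³/μ) = 2π√((1.069×10⁷)³ / 4.283×10¹³).
r³/μ = 2.855×10⁷ s², so T = 2π × 5.344×10³ = 3.358×10⁴ s.
Converting: 3.358×10⁴ s ÷ 3600 = 9.326 h.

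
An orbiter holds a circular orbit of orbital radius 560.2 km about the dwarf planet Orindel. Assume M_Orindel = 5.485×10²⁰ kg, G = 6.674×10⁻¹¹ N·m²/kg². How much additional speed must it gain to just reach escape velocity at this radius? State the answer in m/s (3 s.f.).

Δv ≈ 106 m/s

μ = GM = 6.674×10⁻¹¹ × 5.485×10²⁰ = 3.661×10¹⁰ m³/s².
r = 560.2 km = 5.602×10⁵ m.
Circular speed v_c = √(μ/r) = 255.6 m/s.
Escape speed v_esc = √(2μ/r) = √2 × v_c = 361.5 m/s.
Δv = v_esc − v_c = 105.9 m/s.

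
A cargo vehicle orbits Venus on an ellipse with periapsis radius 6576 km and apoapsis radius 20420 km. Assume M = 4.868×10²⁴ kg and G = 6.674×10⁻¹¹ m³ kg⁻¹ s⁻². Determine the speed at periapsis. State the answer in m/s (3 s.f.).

μ = GM = 6.674×10⁻¹¹ × 4.868×10²⁴ = 3.249×10¹⁴ m³/s².
Semi-major axis a = (r_p + r_a)/2 = 13498 km = 1.350×10⁷ m.
Vis-viva: v² = μ(2/r − 1/a) = 3.249×10¹⁴ × (3.041×10⁻⁷ − 7.409×10⁻⁸) = 7.474×10⁷ m²/s².
v = 8645 m/s.

v ≈ 8650 m/s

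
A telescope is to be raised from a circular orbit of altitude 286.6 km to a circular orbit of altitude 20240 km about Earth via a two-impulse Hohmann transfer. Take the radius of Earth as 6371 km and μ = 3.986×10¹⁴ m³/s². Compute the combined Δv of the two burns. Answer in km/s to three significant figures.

Δv_total ≈ 3.47 km/s

r₁ = 6371 + 286.6 = 6657.6 km = 6.6576×10⁶ m.
r₂ = 6371 + 20240 = 26611 km = 2.6611×10⁷ m.
Transfer ellipse a_t = (r₁ + r₂)/2 = 1.663×10⁷ m.
At r₁: circular v_c1 = √(μ/r₁) = 7738 m/s; transfer-perigee v_p = √[μ(2/r₁ − 1/a_t)] = 9787 m/s.
Δv₁ = v_p − v_c1 = 2049 m/s.
At r₂: circular v_c2 = √(μ/r₂) = 3870 m/s; transfer-apogee v_a = √[μ(2/r₂ − 1/a_t)] = 2448 m/s.
Δv₂ = v_c2 − v_a = 1422 m/s.
Total Δv = Δv₁ + Δv₂ = 3471 m/s = 3.471 km/s.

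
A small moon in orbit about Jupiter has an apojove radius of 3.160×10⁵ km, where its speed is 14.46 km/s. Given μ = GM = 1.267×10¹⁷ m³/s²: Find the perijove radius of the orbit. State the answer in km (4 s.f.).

perijove radius ≈ 1.115×10⁵ km

r_a = 3.160×10⁸ m.
Specific energy ε = v²/2 − μ/r = -2.964×10⁸ J/kg, so a = −μ/(2ε) = 2.137×10⁸ m.
The apsides satisfy r_p + r_a = 2a, so the perijove radius is 2a − r_a = 1.115×10⁸ m = 1.1146×10⁵ km.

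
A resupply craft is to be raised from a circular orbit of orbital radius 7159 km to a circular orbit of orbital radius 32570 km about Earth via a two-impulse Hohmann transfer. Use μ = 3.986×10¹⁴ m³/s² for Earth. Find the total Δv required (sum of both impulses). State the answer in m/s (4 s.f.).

Δv_total ≈ 3491 m/s

r₁ = 7159 km = 7.159×10⁶ m.
r₂ = 32570 km = 3.257×10⁷ m.
Transfer ellipse a_t = (r₁ + r₂)/2 = 1.986×10⁷ m.
At r₁: circular v_c1 = √(μ/r₁) = 7462 m/s; transfer-perigee v_p = √[μ(2/r₁ − 1/a_t)] = 9555 m/s.
Δv₁ = v_p − v_c1 = 2093 m/s.
At r₂: circular v_c2 = √(μ/r₂) = 3498 m/s; transfer-apogee v_a = √[μ(2/r₂ − 1/a_t)] = 2100 m/s.
Δv₂ = v_c2 − v_a = 1398 m/s.
Total Δv = Δv₁ + Δv₂ = 3491 m/s.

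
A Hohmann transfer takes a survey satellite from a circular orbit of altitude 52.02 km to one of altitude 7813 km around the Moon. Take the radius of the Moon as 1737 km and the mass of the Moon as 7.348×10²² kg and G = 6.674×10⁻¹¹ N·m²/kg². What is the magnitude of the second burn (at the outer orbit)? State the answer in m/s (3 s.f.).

μ = GM = 6.674×10⁻¹¹ × 7.348×10²² = 4.904×10¹² m³/s².
r₁ = 1737 + 52.02 = 1789.0 km = 1.7890×10⁶ m.
r₂ = 1737 + 7813 = 9550.0 km = 9.5500×10⁶ m.
Transfer ellipse a_t = (r₁ + r₂)/2 = 5.670×10⁶ m.
At r₁: circular v_c1 = √(μ/r₁) = 1656 m/s; transfer-perilune v_p = √[μ(2/r₁ − 1/a_t)] = 2149 m/s.
At r₂: circular v_c2 = √(μ/r₂) = 716.6 m/s; transfer-apolune v_a = √[μ(2/r₂ − 1/a_t)] = 402.5 m/s.
Δv₂ = v_c2 − v_a = 314.1 m/s.

Δv ≈ 314 m/s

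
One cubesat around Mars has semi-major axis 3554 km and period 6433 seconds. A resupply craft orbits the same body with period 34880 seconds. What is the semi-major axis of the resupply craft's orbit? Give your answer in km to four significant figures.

a₂ ≈ 10970 km

Kepler's third law: a³ ∝ T², so a₂ = a₁ (T₂/T₁)^(2/3).
T₂/T₁ = 5.422, (T₂/T₁)^(2/3) = 3.086.
a₂ = 3554 × 3.086 = 10970 km.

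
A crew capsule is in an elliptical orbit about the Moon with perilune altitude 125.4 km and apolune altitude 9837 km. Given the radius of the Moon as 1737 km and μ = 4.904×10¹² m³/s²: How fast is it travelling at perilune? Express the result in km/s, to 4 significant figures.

v ≈ 2.130 km/s

r_p = 1737 + 125.4 = 1862.4 km = 1.8624×10⁶ m.
r_a = 1737 + 9837 = 11574 km = 1.1574×10⁷ m.
Semi-major axis a = (r_p + r_a)/2 = 6718.2 km = 6.718×10⁶ m.
Vis-viva: v² = μ(2/r − 1/a) = 4.904×10¹² × (1.074×10⁻⁶ − 1.488×10⁻⁷) = 4.536×10⁶ m²/s².
v = 2130 m/s = 2.130 km/s.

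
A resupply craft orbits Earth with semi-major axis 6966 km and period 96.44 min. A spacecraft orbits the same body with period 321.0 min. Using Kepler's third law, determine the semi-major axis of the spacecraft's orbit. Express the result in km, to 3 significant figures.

a₂ ≈ 15500 km

Kepler's third law: a³ ∝ T², so a₂ = a₁ (T₂/T₁)^(2/3).
T₂/T₁ = 3.328, (T₂/T₁)^(2/3) = 2.229.
a₂ = 6966 × 2.229 = 15530 km.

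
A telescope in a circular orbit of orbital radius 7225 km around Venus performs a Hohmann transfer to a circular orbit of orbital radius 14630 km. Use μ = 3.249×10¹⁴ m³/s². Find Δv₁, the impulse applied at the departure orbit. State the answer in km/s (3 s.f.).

r₁ = 7225 km = 7.225×10⁶ m.
r₂ = 14630 km = 1.463×10⁷ m.
Transfer ellipse a_t = (r₁ + r₂)/2 = 1.093×10⁷ m.
At r₁: circular v_c1 = √(μ/r₁) = 6706 m/s; transfer-periapsis v_p = √[μ(2/r₁ − 1/a_t)] = 7759 m/s.
Δv₁ = v_p − v_c1 = 1053 m/s.
= 1.053 km/s.

Δv ≈ 1.05 km/s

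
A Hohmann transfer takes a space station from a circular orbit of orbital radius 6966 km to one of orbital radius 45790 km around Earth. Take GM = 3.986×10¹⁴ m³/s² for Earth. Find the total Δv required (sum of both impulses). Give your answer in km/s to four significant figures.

Δv_total ≈ 3.836 km/s

r₁ = 6966 km = 6.966×10⁶ m.
r₂ = 45790 km = 4.579×10⁷ m.
Transfer ellipse a_t = (r₁ + r₂)/2 = 2.638×10⁷ m.
At r₁: circular v_c1 = √(μ/r₁) = 7564 m/s; transfer-perigee v_p = √[μ(2/r₁ − 1/a_t)] = 9966 m/s.
Δv₁ = v_p − v_c1 = 2402 m/s.
At r₂: circular v_c2 = √(μ/r₂) = 2950 m/s; transfer-apogee v_a = √[μ(2/r₂ − 1/a_t)] = 1516 m/s.
Δv₂ = v_c2 − v_a = 1434 m/s.
Total Δv = Δv₁ + Δv₂ = 3836 m/s = 3.836 km/s.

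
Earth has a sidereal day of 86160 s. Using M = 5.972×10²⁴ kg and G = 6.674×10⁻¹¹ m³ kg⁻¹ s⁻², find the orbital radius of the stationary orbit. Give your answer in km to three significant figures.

r_sync ≈ 42200 km

μ = GM = 6.674×10⁻¹¹ × 5.972×10²⁴ = 3.986×10¹⁴ m³/s².
A synchronous orbit has period T, so by Kepler's third law a = (μT²/4π²)^(1/3).
μT²/4π² = 3.986×10¹⁴ × (8.616×10⁴)² / 39.48 = 7.495×10²² m³.
a = 4.216×10⁷ m = 42162 km.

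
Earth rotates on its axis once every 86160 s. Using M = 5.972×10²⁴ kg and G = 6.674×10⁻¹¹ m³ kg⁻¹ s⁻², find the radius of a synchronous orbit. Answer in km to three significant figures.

μ = GM = 6.674×10⁻¹¹ × 5.972×10²⁴ = 3.986×10¹⁴ m³/s².
A synchronous orbit has period T, so by Kepler's third law a = (μT²/4π²)^(1/3).
μT²/4π² = 3.986×10¹⁴ × (8.616×10⁴)² / 39.48 = 7.495×10²² m³.
a = 4.216×10⁷ m = 42162 km.

r_sync ≈ 42200 km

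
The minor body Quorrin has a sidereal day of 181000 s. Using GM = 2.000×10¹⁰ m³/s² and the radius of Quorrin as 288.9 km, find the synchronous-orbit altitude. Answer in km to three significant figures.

h_sync ≈ 2260 km

A synchronous orbit has period T, so by Kepler's third law a = (μT²/4π²)^(1/3).
μT²/4π² = 2.000×10¹⁰ × (1.810×10⁵)² / 39.48 = 1.660×10¹⁹ m³.
a = 2.551×10⁶ m = 2550.8 km.
Altitude h = a − R = 2550.8 − 288.9 = 2261.9 km.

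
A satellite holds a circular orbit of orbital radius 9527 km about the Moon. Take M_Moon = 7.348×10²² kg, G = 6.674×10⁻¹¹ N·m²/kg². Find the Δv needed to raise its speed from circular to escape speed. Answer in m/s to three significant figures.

μ = GM = 6.674×10⁻¹¹ × 7.348×10²² = 4.904×10¹² m³/s².
r = 9527 km = 9.527×10⁶ m.
Circular speed v_c = √(μ/r) = 717.5 m/s.
Escape speed v_esc = √(2μ/r) = √2 × v_c = 1015 m/s.
Δv = v_esc − v_c = 297.2 m/s.

Δv ≈ 297 m/s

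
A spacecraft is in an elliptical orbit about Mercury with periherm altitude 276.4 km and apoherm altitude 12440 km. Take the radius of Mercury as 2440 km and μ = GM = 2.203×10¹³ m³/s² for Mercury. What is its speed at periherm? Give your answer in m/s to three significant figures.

r_p = 2440 + 276.4 = 2716.4 km = 2.7164×10⁶ m.
r_a = 2440 + 12440 = 14880 km = 1.4880×10⁷ m.
Semi-major axis a = (r_p + r_a)/2 = 8798.2 km = 8.798×10⁶ m.
Vis-viva: v² = μ(2/r − 1/a) = 2.203×10¹³ × (7.363×10⁻⁷ − 1.137×10⁻⁷) = 1.372×10⁷ m²/s².
v = 3704 m/s.

v ≈ 3700 m/s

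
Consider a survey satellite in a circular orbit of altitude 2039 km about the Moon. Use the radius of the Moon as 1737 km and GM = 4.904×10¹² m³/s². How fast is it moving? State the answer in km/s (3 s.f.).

r = 1737 + 2039 = 3776.0 km = 3.7760×10⁶ m.
For a circular orbit v = √(μ/r) = √(4.904×10¹² / 3.776×10⁶) = √(1.299×10⁶) = 1140 m/s.
That is 1.140 km/s.

v ≈ 1.14 km/s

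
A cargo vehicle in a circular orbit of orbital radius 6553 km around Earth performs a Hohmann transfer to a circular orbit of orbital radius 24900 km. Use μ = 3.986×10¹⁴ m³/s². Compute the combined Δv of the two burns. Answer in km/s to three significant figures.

Δv_total ≈ 3.43 km/s

r₁ = 6553 km = 6.553×10⁶ m.
r₂ = 24900 km = 2.490×10⁷ m.
Transfer ellipse a_t = (r₁ + r₂)/2 = 1.573×10⁷ m.
At r₁: circular v_c1 = √(μ/r₁) = 7799 m/s; transfer-perigee v_p = √[μ(2/r₁ − 1/a_t)] = 9814 m/s.
Δv₁ = v_p − v_c1 = 2015 m/s.
At r₂: circular v_c2 = √(μ/r₂) = 4001 m/s; transfer-apogee v_a = √[μ(2/r₂ − 1/a_t)] = 2583 m/s.
Δv₂ = v_c2 − v_a = 1418 m/s.
Total Δv = Δv₁ + Δv₂ = 3433 m/s = 3.433 km/s.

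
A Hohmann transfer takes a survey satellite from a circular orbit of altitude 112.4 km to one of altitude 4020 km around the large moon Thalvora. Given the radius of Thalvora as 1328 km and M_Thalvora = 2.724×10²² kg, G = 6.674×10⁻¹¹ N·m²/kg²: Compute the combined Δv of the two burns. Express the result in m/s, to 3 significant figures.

μ = GM = 6.674×10⁻¹¹ × 2.724×10²² = 1.818×10¹² m³/s².
r₁ = 1328 + 112.4 = 1440.4 km = 1.4404×10⁶ m.
r₂ = 1328 + 4020 = 5348.0 km = 5.3480×10⁶ m.
Transfer ellipse a_t = (r₁ + r₂)/2 = 3.394×10⁶ m.
At r₁: circular v_c1 = √(μ/r₁) = 1123 m/s; transfer-periapsis v_p = √[μ(2/r₁ − 1/a_t)] = 1410 m/s.
Δv₁ = v_p − v_c1 = 286.8 m/s.
At r₂: circular v_c2 = √(μ/r₂) = 583.0 m/s; transfer-apoapsis v_a = √[μ(2/r₂ − 1/a_t)] = 379.8 m/s.
Δv₂ = v_c2 − v_a = 203.2 m/s.
Total Δv = Δv₁ + Δv₂ = 490.0 m/s.

Δv_total ≈ 490 m/s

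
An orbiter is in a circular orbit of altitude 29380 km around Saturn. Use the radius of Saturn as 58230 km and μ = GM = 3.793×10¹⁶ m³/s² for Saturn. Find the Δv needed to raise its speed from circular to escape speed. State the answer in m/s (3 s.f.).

Δv ≈ 8620 m/s

r = 58230 + 29380 = 87610 km = 8.7610×10⁷ m.
Circular speed v_c = √(μ/r) = 20810 m/s.
Escape speed v_esc = √(2μ/r) = √2 × v_c = 29430 m/s.
Δv = v_esc − v_c = 8619 m/s.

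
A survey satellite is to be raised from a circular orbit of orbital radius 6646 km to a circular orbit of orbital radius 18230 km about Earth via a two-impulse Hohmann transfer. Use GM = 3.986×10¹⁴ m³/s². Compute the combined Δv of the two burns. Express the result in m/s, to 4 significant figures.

Δv_total ≈ 2889 m/s

r₁ = 6646 km = 6.646×10⁶ m.
r₂ = 18230 km = 1.823×10⁷ m.
Transfer ellipse a_t = (r₁ + r₂)/2 = 1.244×10⁷ m.
At r₁: circular v_c1 = √(μ/r₁) = 7744 m/s; transfer-perigee v_p = √[μ(2/r₁ − 1/a_t)] = 9376 m/s.
Δv₁ = v_p − v_c1 = 1631 m/s.
At r₂: circular v_c2 = √(μ/r₂) = 4676 m/s; transfer-apogee v_a = √[μ(2/r₂ − 1/a_t)] = 3418 m/s.
Δv₂ = v_c2 − v_a = 1258 m/s.
Total Δv = Δv₁ + Δv₂ = 2889 m/s.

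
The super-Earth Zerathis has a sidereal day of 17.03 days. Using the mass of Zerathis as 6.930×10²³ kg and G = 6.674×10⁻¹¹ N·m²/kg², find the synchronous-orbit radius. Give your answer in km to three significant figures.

μ = GM = 6.674×10⁻¹¹ × 6.930×10²³ = 4.625×10¹³ m³/s².
T = 17.03 days = 1.471×10⁶ s.
A synchronous orbit has period T, so by Kepler's third law a = (μT²/4π²)^(1/3).
μT²/4π² = 4.625×10¹³ × (1.471×10⁶)² / 39.48 = 2.536×10²⁴ m³.
a = 1.364×10⁸ m = 1.3638×10⁵ km.

r_sync ≈ 1.36×10⁵ km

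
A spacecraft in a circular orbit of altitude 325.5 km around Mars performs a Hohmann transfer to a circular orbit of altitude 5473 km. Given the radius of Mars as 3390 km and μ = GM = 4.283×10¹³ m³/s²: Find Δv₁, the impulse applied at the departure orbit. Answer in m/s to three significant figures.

r₁ = 3390 + 325.5 = 3715.5 km = 3.7155×10⁶ m.
r₂ = 3390 + 5473 = 8863.0 km = 8.8630×10⁶ m.
Transfer ellipse a_t = (r₁ + r₂)/2 = 6.289×10⁶ m.
At r₁: circular v_c1 = √(μ/r₁) = 3395 m/s; transfer-periapsis v_p = √[μ(2/r₁ − 1/a_t)] = 4030 m/s.
Δv₁ = v_p − v_c1 = 635.3 m/s.

Δv ≈ 635 m/s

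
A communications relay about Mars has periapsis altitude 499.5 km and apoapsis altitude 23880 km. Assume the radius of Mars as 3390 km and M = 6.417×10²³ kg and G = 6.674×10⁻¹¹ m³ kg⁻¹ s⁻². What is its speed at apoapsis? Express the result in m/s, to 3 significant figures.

μ = GM = 6.674×10⁻¹¹ × 6.417×10²³ = 4.283×10¹³ m³/s².
r_p = 3390 + 499.5 = 3889.5 km = 3.8895×10⁶ m.
r_a = 3390 + 23880 = 27270 km = 2.7270×10⁷ m.
Semi-major axis a = (r_p + r_a)/2 = 15580 km = 1.558×10⁷ m.
Vis-viva: v² = μ(2/r − 1/a) = 4.283×10¹³ × (7.334×10⁻⁸ − 6.419×10⁻⁸) = 3.921×10⁵ m²/s².
v = 626.2 m/s.

v ≈ 626 m/s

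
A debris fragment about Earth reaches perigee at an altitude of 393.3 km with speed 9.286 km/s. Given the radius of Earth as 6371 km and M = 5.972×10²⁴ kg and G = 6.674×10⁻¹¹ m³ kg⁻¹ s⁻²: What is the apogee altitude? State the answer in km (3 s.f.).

μ = GM = 6.674×10⁻¹¹ × 5.972×10²⁴ = 3.986×10¹⁴ m³/s².
r_p = 6371 + 393.3 = 6764.3 km = 6.764×10⁶ m.
Specific energy ε = v²/2 − μ/r = -1.581×10⁷ J/kg, so a = −μ/(2ε) = 1.261×10⁷ m.
The apsides satisfy r_p + r_a = 2a, so the apogee radius is 2a − r_p = 1.845×10⁷ m = 18449 km.
Apogee altitude = 18449 − 6371 = 12078 km.

apogee altitude ≈ 12100 km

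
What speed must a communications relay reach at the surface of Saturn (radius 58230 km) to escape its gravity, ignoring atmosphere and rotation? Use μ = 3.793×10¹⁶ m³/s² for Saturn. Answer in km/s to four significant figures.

v_esc ≈ 36.09 km/s

r = R = 5.823×10⁷ m.
Escape speed v_esc = √(2μ/r) = √(2 × 3.793×10¹⁶ / 5.823×10⁷) = √(1.303×10⁹) = 36090 m/s.
= 36.09 km/s.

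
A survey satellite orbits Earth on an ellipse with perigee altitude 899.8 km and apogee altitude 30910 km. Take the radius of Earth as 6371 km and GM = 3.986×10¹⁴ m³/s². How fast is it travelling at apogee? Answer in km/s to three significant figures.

v ≈ 1.87 km/s

r_p = 6371 + 899.8 = 7270.8 km = 7.2708×10⁶ m.
r_a = 6371 + 30910 = 37281 km = 3.7281×10⁷ m.
Semi-major axis a = (r_p + r_a)/2 = 22276 km = 2.228×10⁷ m.
Vis-viva: v² = μ(2/r − 1/a) = 3.986×10¹⁴ × (5.365×10⁻⁸ − 4.489×10⁻⁸) = 3.490×10⁶ m²/s².
v = 1868 m/s = 1.868 km/s.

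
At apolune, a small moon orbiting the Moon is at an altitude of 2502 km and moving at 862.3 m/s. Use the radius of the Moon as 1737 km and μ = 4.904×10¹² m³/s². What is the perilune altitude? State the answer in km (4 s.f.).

r_a = 1737 + 2502 = 4239.0 km = 4.239×10⁶ m.
Specific energy ε = v²/2 − μ/r = -7.851×10⁵ J/kg, so a = −μ/(2ε) = 3.123×10⁶ m.
The apsides satisfy r_p + r_a = 2a, so the perilune radius is 2a − r_a = 2.007×10⁶ m = 2007.4 km.
Perilune altitude = 2007.4 − 1737 = 270.37 km.

perilune altitude ≈ 270.4 km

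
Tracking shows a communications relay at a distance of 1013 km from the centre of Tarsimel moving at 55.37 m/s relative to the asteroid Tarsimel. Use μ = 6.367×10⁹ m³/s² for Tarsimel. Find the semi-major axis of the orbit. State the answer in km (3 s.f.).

r = 1.013×10⁶ m.
Specific orbital energy ε = v²/2 − μ/r = (55.37)²/2 − 6.367×10⁹/1.013×10⁶ = -4.752×10³ J/kg.
Since ε = −μ/(2a), a = −μ/(2ε) = 6.699×10⁵ m = 669.88 km.

a ≈ 670 km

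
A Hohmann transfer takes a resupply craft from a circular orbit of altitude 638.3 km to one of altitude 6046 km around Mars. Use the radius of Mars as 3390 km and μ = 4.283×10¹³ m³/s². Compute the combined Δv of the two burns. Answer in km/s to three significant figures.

r₁ = 3390 + 638.3 = 4028.3 km = 4.0283×10⁶ m.
r₂ = 3390 + 6046 = 9436.0 km = 9.4360×10⁶ m.
Transfer ellipse a_t = (r₁ + r₂)/2 = 6.732×10⁶ m.
At r₁: circular v_c1 = √(μ/r₁) = 3261 m/s; transfer-periapsis v_p = √[μ(2/r₁ − 1/a_t)] = 3860 m/s.
Δv₁ = v_p − v_c1 = 599.7 m/s.
At r₂: circular v_c2 = √(μ/r₂) = 2130 m/s; transfer-apoapsis v_a = √[μ(2/r₂ − 1/a_t)] = 1648 m/s.
Δv₂ = v_c2 − v_a = 482.5 m/s.
Total Δv = Δv₁ + Δv₂ = 1082 m/s = 1.082 km/s.

Δv_total ≈ 1.08 km/s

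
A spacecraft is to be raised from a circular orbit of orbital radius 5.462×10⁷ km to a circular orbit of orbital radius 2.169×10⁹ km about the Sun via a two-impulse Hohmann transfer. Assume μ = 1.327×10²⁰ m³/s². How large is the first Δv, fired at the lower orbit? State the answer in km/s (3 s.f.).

r₁ = 5.462×10⁷ km = 5.462×10¹⁰ m.
r₂ = 2.169×10⁹ km = 2.169×10¹² m.
Transfer ellipse a_t = (r₁ + r₂)/2 = 1.112×10¹² m.
At r₁: circular v_c1 = √(μ/r₁) = 49290 m/s; transfer-perihelion v_p = √[μ(2/r₁ − 1/a_t)] = 68850 m/s.
Δv₁ = v_p − v_c1 = 19560 m/s.
= 19.56 km/s.

Δv ≈ 19.6 km/s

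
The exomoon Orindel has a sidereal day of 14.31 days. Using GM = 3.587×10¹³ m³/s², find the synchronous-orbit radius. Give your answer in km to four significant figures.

r_sync ≈ 1.116×10⁵ km

T = 14.31 days = 1.236×10⁶ s.
A synchronous orbit has period T, so by Kepler's third law a = (μT²/4π²)^(1/3).
μT²/4π² = 3.587×10¹³ × (1.236×10⁶)² / 39.48 = 1.389×10²⁴ m³.
a = 1.116×10⁸ m = 1.1157×10⁵ km.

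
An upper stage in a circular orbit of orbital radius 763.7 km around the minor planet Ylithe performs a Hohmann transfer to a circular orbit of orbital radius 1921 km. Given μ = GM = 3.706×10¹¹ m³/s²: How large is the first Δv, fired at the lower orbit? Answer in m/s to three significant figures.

r₁ = 763.7 km = 7.637×10⁵ m.
r₂ = 1921 km = 1.921×10⁶ m.
Transfer ellipse a_t = (r₁ + r₂)/2 = 1.342×10⁶ m.
At r₁: circular v_c1 = √(μ/r₁) = 696.6 m/s; transfer-periapsis v_p = √[μ(2/r₁ − 1/a_t)] = 833.3 m/s.
Δv₁ = v_p − v_c1 = 136.7 m/s.

Δv ≈ 137 m/s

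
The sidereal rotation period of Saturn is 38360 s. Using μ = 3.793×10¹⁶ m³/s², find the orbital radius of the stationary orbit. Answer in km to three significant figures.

r_sync ≈ 1.12×10⁵ km

A synchronous orbit has period T, so by Kepler's third law a = (μT²/4π²)^(1/3).
μT²/4π² = 3.793×10¹⁶ × (3.836×10⁴)² / 39.48 = 1.414×10²⁴ m³.
a = 1.122×10⁸ m = 1.1223×10⁵ km.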